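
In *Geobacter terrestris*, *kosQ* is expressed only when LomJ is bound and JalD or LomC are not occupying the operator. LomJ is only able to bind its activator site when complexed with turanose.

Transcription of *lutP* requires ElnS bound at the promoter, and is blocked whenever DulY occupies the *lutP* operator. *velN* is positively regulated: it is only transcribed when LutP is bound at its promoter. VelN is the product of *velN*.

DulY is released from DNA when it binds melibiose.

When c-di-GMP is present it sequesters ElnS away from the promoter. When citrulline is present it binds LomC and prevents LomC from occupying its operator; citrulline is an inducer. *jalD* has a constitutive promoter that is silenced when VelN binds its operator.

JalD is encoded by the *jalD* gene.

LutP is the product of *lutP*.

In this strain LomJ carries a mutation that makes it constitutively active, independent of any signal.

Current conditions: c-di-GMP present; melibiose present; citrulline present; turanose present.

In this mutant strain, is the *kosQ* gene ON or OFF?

LomJ is constitutively active in this strain.
Melibiose is present, so DulY is inactive.
c-di-GMP is present, so ElnS is inactive.
Required activator ElnS is absent, so *lutP* is not transcribed.
So LutP is not produced.
Required activator LutP is absent, so *velN* is not transcribed.
So VelN is not produced.
With no repressor bound, *jalD* is transcribed.
So JalD is produced and active.
Citrulline is present, so LomC is inactive.
With repressor JalD bound, *kosQ* is not transcribed.

OFF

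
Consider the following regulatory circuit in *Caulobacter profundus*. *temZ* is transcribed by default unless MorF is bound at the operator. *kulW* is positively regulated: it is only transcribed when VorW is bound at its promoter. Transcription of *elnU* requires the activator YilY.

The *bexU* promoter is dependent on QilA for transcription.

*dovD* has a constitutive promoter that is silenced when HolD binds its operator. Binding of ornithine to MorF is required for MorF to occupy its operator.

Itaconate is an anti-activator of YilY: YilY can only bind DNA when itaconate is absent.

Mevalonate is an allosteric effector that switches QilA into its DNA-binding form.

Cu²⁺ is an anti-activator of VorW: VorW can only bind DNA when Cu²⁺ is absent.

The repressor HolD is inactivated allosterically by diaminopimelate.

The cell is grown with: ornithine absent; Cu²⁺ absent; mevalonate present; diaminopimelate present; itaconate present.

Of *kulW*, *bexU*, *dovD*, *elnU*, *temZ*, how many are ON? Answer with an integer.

Cu²⁺ is absent, so VorW is active.
No repressor is bound and VorW is active, so *kulW* is transcribed.
→ *kulW* is ON.
Mevalonate is present, so QilA is active.
No repressor is bound and QilA is active, so *bexU* is transcribed.
→ *bexU* is ON.
Diaminopimelate is present, so HolD is inactive.
With no repressor bound, *dovD* is transcribed.
→ *dovD* is ON.
Itaconate is present, so YilY is inactive.
Required activator YilY is absent, so *elnU* is not transcribed.
→ *elnU* is OFF.
Ornithine is absent, so MorF is inactive.
With no repressor bound, *temZ* is transcribed.
→ *temZ* is ON.
4 of the 5 genes are transcribed.

4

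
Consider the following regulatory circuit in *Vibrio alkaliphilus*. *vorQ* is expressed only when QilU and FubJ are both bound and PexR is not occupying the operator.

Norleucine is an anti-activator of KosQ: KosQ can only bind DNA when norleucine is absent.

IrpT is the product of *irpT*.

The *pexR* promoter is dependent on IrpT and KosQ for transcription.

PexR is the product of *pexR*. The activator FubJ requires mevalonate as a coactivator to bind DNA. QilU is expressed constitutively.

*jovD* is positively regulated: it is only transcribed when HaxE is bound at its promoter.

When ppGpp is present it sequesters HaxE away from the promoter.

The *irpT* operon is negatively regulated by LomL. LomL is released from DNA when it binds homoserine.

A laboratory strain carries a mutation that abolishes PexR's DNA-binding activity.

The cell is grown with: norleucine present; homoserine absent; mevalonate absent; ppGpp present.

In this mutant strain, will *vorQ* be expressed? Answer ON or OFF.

OFF

QilU is produced constitutively and is active.
Mevalonate is absent, so FubJ is inactive.
PexR is non-functional in this strain, so it has no effect.
Required activator FubJ is absent, so *vorQ* is not transcribed.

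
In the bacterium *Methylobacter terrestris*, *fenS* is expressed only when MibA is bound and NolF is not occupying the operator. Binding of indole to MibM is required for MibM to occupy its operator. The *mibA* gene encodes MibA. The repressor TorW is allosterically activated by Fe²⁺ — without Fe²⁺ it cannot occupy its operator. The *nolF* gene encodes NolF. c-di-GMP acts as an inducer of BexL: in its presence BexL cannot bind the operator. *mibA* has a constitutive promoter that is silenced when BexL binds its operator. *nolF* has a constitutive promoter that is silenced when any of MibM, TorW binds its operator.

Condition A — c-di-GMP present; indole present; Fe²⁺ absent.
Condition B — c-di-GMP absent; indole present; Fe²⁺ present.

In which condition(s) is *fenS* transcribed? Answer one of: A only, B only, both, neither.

Condition A:
c-di-GMP is present, so BexL is inactive.
With no repressor bound, *mibA* is transcribed.
So MibA is produced and active.
Indole is present, so MibM is active.
Fe²⁺ is absent, so TorW is inactive.
With repressor MibM bound, *nolF* is not transcribed.
So NolF is not produced.
No repressor is bound and MibA is active, so *fenS* is transcribed.
→ *fenS* is ON in A.
Condition B:
c-di-GMP is absent, so BexL is active.
With repressor BexL bound, *mibA* is not transcribed.
So MibA is not produced.
Indole is present, so MibM is active.
Fe²⁺ is present, so TorW is active.
With repressor MibM bound, *nolF* is not transcribed.
So NolF is not produced.
Required activator MibA is absent, so *fenS* is not transcribed.
→ *fenS* is OFF in B.

A only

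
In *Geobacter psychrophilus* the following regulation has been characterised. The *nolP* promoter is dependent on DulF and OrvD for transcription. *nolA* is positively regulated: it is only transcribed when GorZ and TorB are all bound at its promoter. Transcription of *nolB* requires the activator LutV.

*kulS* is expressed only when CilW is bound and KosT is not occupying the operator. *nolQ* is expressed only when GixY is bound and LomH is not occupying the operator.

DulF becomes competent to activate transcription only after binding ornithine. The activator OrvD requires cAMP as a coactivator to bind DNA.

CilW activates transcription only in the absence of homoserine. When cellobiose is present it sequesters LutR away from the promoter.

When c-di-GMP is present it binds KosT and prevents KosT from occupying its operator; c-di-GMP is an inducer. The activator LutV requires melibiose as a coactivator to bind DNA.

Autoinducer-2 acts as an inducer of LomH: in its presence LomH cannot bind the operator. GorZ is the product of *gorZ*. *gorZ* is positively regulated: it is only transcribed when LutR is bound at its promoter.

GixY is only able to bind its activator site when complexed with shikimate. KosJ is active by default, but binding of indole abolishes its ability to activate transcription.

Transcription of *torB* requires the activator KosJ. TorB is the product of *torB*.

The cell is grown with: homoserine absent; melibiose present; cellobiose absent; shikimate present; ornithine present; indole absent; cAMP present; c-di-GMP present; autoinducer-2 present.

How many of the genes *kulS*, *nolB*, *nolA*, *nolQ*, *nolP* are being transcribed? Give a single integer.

5

Homoserine is absent, so CilW is active.
c-di-GMP is present, so KosT is inactive.
No repressor is bound and CilW is active, so *kulS* is transcribed.
→ *kulS* is ON.
Melibiose is present, so LutV is active.
No repressor is bound and LutV is active, so *nolB* is transcribed.
→ *nolB* is ON.
Cellobiose is absent, so LutR is active.
No repressor is bound and LutR is active, so *gorZ* is transcribed.
So GorZ is produced and active.
Indole is absent, so KosJ is active.
No repressor is bound and KosJ is active, so *torB* is transcribed.
So TorB is produced and active.
No repressor is bound and GorZ and TorB are active, so *nolA* is transcribed.
→ *nolA* is ON.
Autoinducer-2 is present, so LomH is inactive.
Shikimate is present, so GixY is active.
No repressor is bound and GixY is active, so *nolQ* is transcribed.
→ *nolQ* is ON.
Ornithine is present, so DulF is active.
cAMP is present, so OrvD is active.
No repressor is bound and DulF and OrvD are active, so *nolP* is transcribed.
→ *nolP* is ON.
5 of the 5 genes are transcribed.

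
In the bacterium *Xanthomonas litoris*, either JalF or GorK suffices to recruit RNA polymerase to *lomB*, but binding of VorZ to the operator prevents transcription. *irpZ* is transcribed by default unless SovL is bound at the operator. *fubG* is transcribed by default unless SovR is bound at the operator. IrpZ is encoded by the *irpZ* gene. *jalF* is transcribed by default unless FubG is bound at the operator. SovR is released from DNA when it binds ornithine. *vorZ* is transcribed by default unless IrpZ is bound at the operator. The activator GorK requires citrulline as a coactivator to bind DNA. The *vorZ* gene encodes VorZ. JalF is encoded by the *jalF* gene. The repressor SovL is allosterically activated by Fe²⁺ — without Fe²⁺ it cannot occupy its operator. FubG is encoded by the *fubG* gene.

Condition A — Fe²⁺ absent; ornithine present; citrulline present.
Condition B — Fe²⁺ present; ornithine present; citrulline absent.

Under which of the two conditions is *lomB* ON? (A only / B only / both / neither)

Condition A:
Fe²⁺ is absent, so SovL is inactive.
With no repressor bound, *irpZ* is transcribed.
So IrpZ is produced and active.
With repressor IrpZ bound, *vorZ* is not transcribed.
So VorZ is not produced.
Ornithine is present, so SovR is inactive.
With no repressor bound, *fubG* is transcribed.
So FubG is produced and active.
With repressor FubG bound, *jalF* is not transcribed.
So JalF is not produced.
Citrulline is present, so GorK is active.
Activator GorK is present, so *lomB* is transcribed.
→ *lomB* is ON in A.
Condition B:
Fe²⁺ is present, so SovL is active.
With repressor SovL bound, *irpZ* is not transcribed.
So IrpZ is not produced.
With no repressor bound, *vorZ* is transcribed.
So VorZ is produced and active.
Ornithine is present, so SovR is inactive.
With no repressor bound, *fubG* is transcribed.
So FubG is produced and active.
With repressor FubG bound, *jalF* is not transcribed.
So JalF is not produced.
Citrulline is absent, so GorK is inactive.
With repressor VorZ bound, *lomB* is not transcribed.
→ *lomB* is OFF in B.

A only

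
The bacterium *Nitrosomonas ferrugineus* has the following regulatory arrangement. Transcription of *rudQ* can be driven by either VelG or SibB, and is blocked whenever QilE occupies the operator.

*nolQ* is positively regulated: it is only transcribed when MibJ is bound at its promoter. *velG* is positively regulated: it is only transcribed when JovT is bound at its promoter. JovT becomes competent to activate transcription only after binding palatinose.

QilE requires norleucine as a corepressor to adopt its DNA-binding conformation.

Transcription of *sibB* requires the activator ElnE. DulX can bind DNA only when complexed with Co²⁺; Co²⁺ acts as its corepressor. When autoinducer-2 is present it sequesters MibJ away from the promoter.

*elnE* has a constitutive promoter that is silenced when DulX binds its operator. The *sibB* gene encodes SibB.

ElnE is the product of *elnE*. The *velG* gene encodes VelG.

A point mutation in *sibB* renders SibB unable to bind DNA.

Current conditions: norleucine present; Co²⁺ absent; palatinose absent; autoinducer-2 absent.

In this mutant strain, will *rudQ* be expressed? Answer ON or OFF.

OFF

Palatinose is absent, so JovT is inactive.
Required activator JovT is absent, so *velG* is not transcribed.
So VelG is not produced.
SibB is non-functional in this strain, so it has no effect.
Norleucine is present, so QilE is active.
With repressor QilE bound, *rudQ* is not transcribed.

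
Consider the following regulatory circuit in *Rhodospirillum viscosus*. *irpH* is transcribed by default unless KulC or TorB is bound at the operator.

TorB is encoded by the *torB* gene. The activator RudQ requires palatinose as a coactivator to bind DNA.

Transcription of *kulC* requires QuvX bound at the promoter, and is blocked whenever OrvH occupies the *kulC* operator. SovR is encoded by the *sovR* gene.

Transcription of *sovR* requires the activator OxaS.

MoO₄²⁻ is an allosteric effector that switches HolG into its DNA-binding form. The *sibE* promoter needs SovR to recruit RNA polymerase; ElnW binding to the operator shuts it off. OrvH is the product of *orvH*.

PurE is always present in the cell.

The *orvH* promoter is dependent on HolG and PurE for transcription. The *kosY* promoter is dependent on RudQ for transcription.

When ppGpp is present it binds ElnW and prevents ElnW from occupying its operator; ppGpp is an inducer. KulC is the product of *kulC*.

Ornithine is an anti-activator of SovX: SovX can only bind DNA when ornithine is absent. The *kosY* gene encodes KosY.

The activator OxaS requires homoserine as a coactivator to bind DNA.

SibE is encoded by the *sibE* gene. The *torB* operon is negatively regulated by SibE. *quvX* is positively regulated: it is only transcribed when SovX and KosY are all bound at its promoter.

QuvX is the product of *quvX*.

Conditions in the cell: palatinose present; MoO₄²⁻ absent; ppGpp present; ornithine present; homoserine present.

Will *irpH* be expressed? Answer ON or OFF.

MoO₄²⁻ is absent, so HolG is inactive.
PurE is produced constitutively and is active.
Required activator HolG is absent, so *orvH* is not transcribed.
So OrvH is not produced.
Ornithine is present, so SovX is inactive.
Palatinose is present, so RudQ is active.
No repressor is bound and RudQ is active, so *kosY* is transcribed.
So KosY is produced and active.
Required activator SovX is absent, so *quvX* is not transcribed.
So QuvX is not produced.
Required activator QuvX is absent, so *kulC* is not transcribed.
So KulC is not produced.
Homoserine is present, so OxaS is active.
No repressor is bound and OxaS is active, so *sovR* is transcribed.
So SovR is produced and active.
ppGpp is present, so ElnW is inactive.
No repressor is bound and SovR is active, so *sibE* is transcribed.
So SibE is produced and active.
With repressor SibE bound, *torB* is not transcribed.
So TorB is not produced.
With no repressor bound, *irpH* is transcribed.

ON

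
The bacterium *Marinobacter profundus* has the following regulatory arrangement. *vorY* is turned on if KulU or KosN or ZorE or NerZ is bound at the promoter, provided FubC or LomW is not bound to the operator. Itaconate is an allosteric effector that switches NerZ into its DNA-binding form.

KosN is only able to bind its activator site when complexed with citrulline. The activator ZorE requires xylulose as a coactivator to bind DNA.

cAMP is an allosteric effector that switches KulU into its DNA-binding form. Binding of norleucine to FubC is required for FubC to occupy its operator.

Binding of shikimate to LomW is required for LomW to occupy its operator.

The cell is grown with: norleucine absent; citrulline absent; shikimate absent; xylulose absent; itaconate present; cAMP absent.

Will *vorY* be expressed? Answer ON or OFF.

Norleucine is absent, so FubC is inactive.
cAMP is absent, so KulU is inactive.
Citrulline is absent, so KosN is inactive.
Shikimate is absent, so LomW is inactive.
Xylulose is absent, so ZorE is inactive.
Itaconate is present, so NerZ is active.
Activator NerZ is present, so *vorY* is transcribed.

ON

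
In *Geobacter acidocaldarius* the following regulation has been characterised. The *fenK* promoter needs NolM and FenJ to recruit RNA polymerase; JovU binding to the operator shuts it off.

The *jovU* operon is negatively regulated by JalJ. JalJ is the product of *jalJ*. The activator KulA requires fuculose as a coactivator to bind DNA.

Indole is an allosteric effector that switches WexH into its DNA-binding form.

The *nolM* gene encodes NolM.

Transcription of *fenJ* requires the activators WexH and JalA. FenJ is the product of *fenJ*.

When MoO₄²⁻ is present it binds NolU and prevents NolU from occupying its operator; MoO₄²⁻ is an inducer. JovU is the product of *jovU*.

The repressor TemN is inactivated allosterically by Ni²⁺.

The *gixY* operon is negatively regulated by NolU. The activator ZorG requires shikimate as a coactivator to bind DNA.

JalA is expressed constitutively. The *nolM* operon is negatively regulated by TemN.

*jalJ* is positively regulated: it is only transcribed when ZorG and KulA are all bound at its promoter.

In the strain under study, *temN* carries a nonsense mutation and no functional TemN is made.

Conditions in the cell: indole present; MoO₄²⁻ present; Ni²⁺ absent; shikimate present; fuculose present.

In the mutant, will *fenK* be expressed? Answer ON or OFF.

TemN is non-functional in this strain, so it has no effect.
With no repressor bound, *nolM* is transcribed.
So NolM is produced and active.
Indole is present, so WexH is active.
JalA is produced constitutively and is active.
No repressor is bound and WexH and JalA are active, so *fenJ* is transcribed.
So FenJ is produced and active.
Shikimate is present, so ZorG is active.
Fuculose is present, so KulA is active.
No repressor is bound and ZorG and KulA are active, so *jalJ* is transcribed.
So JalJ is produced and active.
With repressor JalJ bound, *jovU* is not transcribed.
So JovU is not produced.
No repressor is bound and NolM and FenJ are active, so *fenK* is transcribed.

ON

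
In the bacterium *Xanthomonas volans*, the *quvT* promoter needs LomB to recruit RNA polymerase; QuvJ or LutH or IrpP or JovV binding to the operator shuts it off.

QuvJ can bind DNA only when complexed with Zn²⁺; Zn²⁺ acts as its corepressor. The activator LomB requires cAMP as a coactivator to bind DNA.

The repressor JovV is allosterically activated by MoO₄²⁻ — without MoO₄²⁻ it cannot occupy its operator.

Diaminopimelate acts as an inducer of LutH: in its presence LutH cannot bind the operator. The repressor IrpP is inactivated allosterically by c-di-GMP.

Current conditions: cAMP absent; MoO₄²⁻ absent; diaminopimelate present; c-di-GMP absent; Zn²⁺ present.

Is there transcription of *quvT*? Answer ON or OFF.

Zn²⁺ is present, so QuvJ is active.
Diaminopimelate is present, so LutH is inactive.
c-di-GMP is absent, so IrpP is active.
cAMP is absent, so LomB is inactive.
MoO₄²⁻ is absent, so JovV is inactive.
With repressor QuvJ bound, *quvT* is not transcribed.

OFF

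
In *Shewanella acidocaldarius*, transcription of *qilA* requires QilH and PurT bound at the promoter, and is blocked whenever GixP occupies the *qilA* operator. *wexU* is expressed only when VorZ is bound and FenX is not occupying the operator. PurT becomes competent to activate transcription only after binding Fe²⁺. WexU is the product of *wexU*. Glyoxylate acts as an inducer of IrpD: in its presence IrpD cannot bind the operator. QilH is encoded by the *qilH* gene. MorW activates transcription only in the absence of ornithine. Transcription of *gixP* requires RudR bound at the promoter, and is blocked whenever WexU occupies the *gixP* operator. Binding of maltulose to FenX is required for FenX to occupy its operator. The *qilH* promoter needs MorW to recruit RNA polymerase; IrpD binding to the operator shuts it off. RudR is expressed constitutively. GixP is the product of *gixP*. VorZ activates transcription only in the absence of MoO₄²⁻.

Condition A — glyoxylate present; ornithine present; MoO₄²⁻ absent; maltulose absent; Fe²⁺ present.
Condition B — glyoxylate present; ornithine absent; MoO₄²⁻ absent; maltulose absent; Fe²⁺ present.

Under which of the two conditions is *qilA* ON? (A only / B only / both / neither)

B only

Condition A:
Glyoxylate is present, so IrpD is inactive.
Ornithine is present, so MorW is inactive.
Required activator MorW is absent, so *qilH* is not transcribed.
So QilH is not produced.
RudR is produced constitutively and is active.
MoO₄²⁻ is absent, so VorZ is active.
Maltulose is absent, so FenX is inactive.
No repressor is bound and VorZ is active, so *wexU* is transcribed.
So WexU is produced and active.
With repressor WexU bound, *gixP* is not transcribed.
So GixP is not produced.
Fe²⁺ is present, so PurT is active.
Required activator QilH is absent, so *qilA* is not transcribed.
→ *qilA* is OFF in A.
Condition B:
Glyoxylate is present, so IrpD is inactive.
Ornithine is absent, so MorW is active.
No repressor is bound and MorW is active, so *qilH* is transcribed.
So QilH is produced and active.
RudR is produced constitutively and is active.
MoO₄²⁻ is absent, so VorZ is active.
Maltulose is absent, so FenX is inactive.
No repressor is bound and VorZ is active, so *wexU* is transcribed.
So WexU is produced and active.
With repressor WexU bound, *gixP* is not transcribed.
So GixP is not produced.
Fe²⁺ is present, so PurT is active.
No repressor is bound and QilH and PurT are active, so *qilA* is transcribed.
→ *qilA* is ON in B.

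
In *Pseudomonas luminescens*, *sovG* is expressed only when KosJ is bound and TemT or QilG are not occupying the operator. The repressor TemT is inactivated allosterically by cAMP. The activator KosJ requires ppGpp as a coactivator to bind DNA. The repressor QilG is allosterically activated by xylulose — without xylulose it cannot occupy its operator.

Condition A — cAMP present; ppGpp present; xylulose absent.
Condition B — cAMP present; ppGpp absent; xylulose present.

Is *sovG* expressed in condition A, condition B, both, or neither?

A only

Condition A:
cAMP is present, so TemT is inactive.
ppGpp is present, so KosJ is active.
Xylulose is absent, so QilG is inactive.
No repressor is bound and KosJ is active, so *sovG* is transcribed.
→ *sovG* is ON in A.
Condition B:
cAMP is present, so TemT is inactive.
ppGpp is absent, so KosJ is inactive.
Xylulose is present, so QilG is active.
With repressor QilG bound, *sovG* is not transcribed.
→ *sovG* is OFF in B.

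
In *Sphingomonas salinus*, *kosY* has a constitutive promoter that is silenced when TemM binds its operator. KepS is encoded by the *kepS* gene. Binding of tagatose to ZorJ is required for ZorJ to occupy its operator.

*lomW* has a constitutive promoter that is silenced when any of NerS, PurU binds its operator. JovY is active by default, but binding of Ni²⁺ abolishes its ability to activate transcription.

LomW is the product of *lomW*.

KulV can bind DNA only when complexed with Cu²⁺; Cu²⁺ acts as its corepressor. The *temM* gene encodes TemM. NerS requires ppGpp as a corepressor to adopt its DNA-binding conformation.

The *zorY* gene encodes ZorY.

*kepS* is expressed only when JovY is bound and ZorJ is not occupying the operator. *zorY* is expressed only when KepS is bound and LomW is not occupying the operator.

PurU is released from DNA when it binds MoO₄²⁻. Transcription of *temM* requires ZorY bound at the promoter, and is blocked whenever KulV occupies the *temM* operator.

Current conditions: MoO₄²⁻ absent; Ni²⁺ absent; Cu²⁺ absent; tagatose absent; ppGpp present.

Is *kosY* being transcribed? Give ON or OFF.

Ni²⁺ is absent, so JovY is active.
Tagatose is absent, so ZorJ is inactive.
No repressor is bound and JovY is active, so *kepS* is transcribed.
So KepS is produced and active.
ppGpp is present, so NerS is active.
MoO₄²⁻ is absent, so PurU is active.
With repressor NerS bound, *lomW* is not transcribed.
So LomW is not produced.
No repressor is bound and KepS is active, so *zorY* is transcribed.
So ZorY is produced and active.
Cu²⁺ is absent, so KulV is inactive.
No repressor is bound and ZorY is active, so *temM* is transcribed.
So TemM is produced and active.
With repressor TemM bound, *kosY* is not transcribed.

OFF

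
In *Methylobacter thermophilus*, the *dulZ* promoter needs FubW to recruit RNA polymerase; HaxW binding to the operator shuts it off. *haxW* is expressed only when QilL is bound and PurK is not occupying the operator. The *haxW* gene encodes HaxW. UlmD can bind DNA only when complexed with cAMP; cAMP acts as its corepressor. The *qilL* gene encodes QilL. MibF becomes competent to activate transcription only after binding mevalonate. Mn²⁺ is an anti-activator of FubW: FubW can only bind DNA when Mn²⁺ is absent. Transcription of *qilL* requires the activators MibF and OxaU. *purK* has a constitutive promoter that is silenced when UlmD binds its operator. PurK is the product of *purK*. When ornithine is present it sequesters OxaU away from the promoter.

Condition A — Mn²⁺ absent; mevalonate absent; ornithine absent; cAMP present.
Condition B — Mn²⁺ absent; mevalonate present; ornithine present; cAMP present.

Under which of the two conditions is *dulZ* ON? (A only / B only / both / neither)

Condition A:
Mn²⁺ is absent, so FubW is active.
Mevalonate is absent, so MibF is inactive.
Ornithine is absent, so OxaU is active.
Required activator MibF is absent, so *qilL* is not transcribed.
So QilL is not produced.
cAMP is present, so UlmD is active.
With repressor UlmD bound, *purK* is not transcribed.
So PurK is not produced.
Required activator QilL is absent, so *haxW* is not transcribed.
So HaxW is not produced.
No repressor is bound and FubW is active, so *dulZ* is transcribed.
→ *dulZ* is ON in A.
Condition B:
Mn²⁺ is absent, so FubW is active.
Mevalonate is present, so MibF is active.
Ornithine is present, so OxaU is inactive.
Required activator OxaU is absent, so *qilL* is not transcribed.
So QilL is not produced.
cAMP is present, so UlmD is active.
With repressor UlmD bound, *purK* is not transcribed.
So PurK is not produced.
Required activator QilL is absent, so *haxW* is not transcribed.
So HaxW is not produced.
No repressor is bound and FubW is active, so *dulZ* is transcribed.
→ *dulZ* is ON in B.

both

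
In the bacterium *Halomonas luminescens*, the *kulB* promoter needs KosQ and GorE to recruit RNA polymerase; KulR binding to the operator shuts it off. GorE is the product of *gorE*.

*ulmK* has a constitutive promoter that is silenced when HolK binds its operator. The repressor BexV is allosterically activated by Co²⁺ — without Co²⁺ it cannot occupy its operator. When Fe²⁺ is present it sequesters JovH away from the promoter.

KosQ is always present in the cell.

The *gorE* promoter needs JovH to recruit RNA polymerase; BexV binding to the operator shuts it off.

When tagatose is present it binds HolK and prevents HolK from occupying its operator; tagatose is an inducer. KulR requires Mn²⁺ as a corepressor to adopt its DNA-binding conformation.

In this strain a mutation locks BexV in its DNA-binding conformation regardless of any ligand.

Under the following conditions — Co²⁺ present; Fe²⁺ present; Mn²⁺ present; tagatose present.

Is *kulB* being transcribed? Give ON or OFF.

OFF

Mn²⁺ is present, so KulR is active.
KosQ is produced constitutively and is active.
Fe²⁺ is present, so JovH is inactive.
BexV is constitutively active in this strain.
With repressor BexV bound, *gorE* is not transcribed.
So GorE is not produced.
With repressor KulR bound, *kulB* is not transcribed.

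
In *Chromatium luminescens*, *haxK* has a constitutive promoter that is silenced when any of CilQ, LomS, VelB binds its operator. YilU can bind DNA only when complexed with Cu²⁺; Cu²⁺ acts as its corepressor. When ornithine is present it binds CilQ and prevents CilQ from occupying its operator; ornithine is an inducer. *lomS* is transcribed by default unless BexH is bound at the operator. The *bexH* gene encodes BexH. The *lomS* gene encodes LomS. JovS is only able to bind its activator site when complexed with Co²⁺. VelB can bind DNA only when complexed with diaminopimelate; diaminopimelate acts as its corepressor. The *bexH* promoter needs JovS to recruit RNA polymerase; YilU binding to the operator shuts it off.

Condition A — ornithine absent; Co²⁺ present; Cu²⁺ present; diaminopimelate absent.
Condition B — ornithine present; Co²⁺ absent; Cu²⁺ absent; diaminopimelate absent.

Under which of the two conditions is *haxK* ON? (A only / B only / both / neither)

neither

Condition A:
Ornithine is absent, so CilQ is active.
Co²⁺ is present, so JovS is active.
Cu²⁺ is present, so YilU is active.
With repressor YilU bound, *bexH* is not transcribed.
So BexH is not produced.
With no repressor bound, *lomS* is transcribed.
So LomS is produced and active.
Diaminopimelate is absent, so VelB is inactive.
With repressor CilQ bound, *haxK* is not transcribed.
→ *haxK* is OFF in A.
Condition B:
Ornithine is present, so CilQ is inactive.
Co²⁺ is absent, so JovS is inactive.
Cu²⁺ is absent, so YilU is inactive.
Required activator JovS is absent, so *bexH* is not transcribed.
So BexH is not produced.
With no repressor bound, *lomS* is transcribed.
So LomS is produced and active.
Diaminopimelate is absent, so VelB is inactive.
With repressor LomS bound, *haxK* is not transcribed.
→ *haxK* is OFF in B.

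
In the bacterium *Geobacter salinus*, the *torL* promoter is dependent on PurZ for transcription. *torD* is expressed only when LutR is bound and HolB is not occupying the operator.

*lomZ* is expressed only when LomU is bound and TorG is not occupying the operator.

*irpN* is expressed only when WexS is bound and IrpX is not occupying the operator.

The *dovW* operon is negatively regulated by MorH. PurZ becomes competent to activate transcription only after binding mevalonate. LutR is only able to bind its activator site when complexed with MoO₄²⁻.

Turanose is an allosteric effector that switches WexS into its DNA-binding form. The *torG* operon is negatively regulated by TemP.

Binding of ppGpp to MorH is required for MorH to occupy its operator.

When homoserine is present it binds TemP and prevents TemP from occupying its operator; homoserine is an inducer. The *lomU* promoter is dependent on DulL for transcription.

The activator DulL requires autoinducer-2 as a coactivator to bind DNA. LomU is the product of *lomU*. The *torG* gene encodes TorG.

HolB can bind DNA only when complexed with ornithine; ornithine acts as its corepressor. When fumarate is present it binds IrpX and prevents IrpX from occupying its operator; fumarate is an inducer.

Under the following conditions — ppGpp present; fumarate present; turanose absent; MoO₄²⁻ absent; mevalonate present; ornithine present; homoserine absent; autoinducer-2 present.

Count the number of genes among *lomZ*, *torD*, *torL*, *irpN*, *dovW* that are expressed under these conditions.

2

Homoserine is absent, so TemP is active.
With repressor TemP bound, *torG* is not transcribed.
So TorG is not produced.
Autoinducer-2 is present, so DulL is active.
No repressor is bound and DulL is active, so *lomU* is transcribed.
So LomU is produced and active.
No repressor is bound and LomU is active, so *lomZ* is transcribed.
→ *lomZ* is ON.
MoO₄²⁻ is absent, so LutR is inactive.
Ornithine is present, so HolB is active.
With repressor HolB bound, *torD* is not transcribed.
→ *torD* is OFF.
Mevalonate is present, so PurZ is active.
No repressor is bound and PurZ is active, so *torL* is transcribed.
→ *torL* is ON.
Turanose is absent, so WexS is inactive.
Fumarate is present, so IrpX is inactive.
Required activator WexS is absent, so *irpN* is not transcribed.
→ *irpN* is OFF.
ppGpp is present, so MorH is active.
With repressor MorH bound, *dovW* is not transcribed.
→ *dovW* is OFF.
2 of the 5 genes are transcribed.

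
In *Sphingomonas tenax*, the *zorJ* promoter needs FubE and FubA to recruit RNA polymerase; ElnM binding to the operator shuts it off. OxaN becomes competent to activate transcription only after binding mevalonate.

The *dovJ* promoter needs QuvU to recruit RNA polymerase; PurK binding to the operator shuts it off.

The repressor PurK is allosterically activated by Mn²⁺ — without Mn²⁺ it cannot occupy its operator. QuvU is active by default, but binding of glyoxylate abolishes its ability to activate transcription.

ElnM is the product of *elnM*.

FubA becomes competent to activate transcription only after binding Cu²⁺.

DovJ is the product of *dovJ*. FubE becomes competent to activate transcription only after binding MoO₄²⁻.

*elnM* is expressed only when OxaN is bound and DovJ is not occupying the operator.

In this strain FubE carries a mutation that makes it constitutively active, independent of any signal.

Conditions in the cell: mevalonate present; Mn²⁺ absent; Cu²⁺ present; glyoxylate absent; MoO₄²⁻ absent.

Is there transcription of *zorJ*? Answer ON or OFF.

FubE is constitutively active in this strain.
Mevalonate is present, so OxaN is active.
Mn²⁺ is absent, so PurK is inactive.
Glyoxylate is absent, so QuvU is active.
No repressor is bound and QuvU is active, so *dovJ* is transcribed.
So DovJ is produced and active.
With repressor DovJ bound, *elnM* is not transcribed.
So ElnM is not produced.
Cu²⁺ is present, so FubA is active.
No repressor is bound and FubE and FubA are active, so *zorJ* is transcribed.

ON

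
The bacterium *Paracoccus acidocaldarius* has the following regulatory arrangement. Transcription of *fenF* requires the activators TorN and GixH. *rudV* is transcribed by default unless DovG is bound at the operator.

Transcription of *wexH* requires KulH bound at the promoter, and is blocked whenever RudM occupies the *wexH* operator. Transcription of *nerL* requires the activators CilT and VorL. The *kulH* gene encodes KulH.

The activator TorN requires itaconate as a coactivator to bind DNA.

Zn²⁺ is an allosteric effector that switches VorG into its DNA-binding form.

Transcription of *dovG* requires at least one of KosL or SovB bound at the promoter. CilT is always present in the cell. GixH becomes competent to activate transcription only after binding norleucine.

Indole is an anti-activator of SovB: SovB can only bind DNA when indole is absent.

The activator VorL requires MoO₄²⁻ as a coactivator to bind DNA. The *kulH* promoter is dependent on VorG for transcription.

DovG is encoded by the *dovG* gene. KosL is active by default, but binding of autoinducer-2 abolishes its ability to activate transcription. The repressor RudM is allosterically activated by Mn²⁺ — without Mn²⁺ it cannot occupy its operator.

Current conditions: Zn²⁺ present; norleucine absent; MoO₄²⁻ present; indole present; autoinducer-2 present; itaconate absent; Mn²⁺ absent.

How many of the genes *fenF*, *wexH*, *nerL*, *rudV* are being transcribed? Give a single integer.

3

Itaconate is absent, so TorN is inactive.
Norleucine is absent, so GixH is inactive.
Required activator TorN is absent, so *fenF* is not transcribed.
→ *fenF* is OFF.
Zn²⁺ is present, so VorG is active.
No repressor is bound and VorG is active, so *kulH* is transcribed.
So KulH is produced and active.
Mn²⁺ is absent, so RudM is inactive.
No repressor is bound and KulH is active, so *wexH* is transcribed.
→ *wexH* is ON.
CilT is produced constitutively and is active.
MoO₄²⁻ is present, so VorL is active.
No repressor is bound and CilT and VorL are active, so *nerL* is transcribed.
→ *nerL* is ON.
Autoinducer-2 is present, so KosL is inactive.
Indole is present, so SovB is inactive.
No activator is available at the *dovG* promoter, so *dovG* is not transcribed.
So DovG is not produced.
With no repressor bound, *rudV* is transcribed.
→ *rudV* is ON.
3 of the 4 genes are transcribed.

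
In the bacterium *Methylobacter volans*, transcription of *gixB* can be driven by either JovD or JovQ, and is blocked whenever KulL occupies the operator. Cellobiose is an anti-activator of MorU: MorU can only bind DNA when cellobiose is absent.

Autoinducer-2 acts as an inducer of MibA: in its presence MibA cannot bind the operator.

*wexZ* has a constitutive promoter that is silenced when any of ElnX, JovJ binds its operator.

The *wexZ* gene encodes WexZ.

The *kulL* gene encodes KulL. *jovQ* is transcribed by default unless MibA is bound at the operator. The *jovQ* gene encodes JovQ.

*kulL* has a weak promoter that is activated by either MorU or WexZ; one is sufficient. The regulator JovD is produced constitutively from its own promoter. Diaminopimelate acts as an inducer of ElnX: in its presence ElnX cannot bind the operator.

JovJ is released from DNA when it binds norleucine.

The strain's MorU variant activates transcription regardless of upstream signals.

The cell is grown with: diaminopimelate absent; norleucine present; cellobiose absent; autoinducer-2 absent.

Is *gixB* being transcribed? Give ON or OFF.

JovD is produced constitutively and is active.
MorU is constitutively active in this strain.
Diaminopimelate is absent, so ElnX is active.
Norleucine is present, so JovJ is inactive.
With repressor ElnX bound, *wexZ* is not transcribed.
So WexZ is not produced.
Activator MorU is present, so *kulL* is transcribed.
So KulL is produced and active.
Autoinducer-2 is absent, so MibA is active.
With repressor MibA bound, *jovQ* is not transcribed.
So JovQ is not produced.
With repressor KulL bound, *gixB* is not transcribed.

OFF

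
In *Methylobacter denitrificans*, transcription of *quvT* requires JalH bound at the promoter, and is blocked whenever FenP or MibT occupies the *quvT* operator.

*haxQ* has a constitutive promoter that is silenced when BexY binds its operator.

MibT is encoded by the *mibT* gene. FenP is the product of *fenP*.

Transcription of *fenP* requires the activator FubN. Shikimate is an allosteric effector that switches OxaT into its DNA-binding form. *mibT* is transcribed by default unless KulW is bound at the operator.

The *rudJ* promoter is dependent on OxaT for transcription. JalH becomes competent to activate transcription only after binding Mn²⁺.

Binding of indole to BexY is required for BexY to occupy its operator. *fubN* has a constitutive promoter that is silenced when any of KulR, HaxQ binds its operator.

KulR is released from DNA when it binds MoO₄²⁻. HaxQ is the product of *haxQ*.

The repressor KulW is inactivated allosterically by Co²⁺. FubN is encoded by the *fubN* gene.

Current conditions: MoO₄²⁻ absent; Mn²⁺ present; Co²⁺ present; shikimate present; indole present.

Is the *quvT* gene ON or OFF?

Mn²⁺ is present, so JalH is active.
MoO₄²⁻ is absent, so KulR is active.
Indole is present, so BexY is active.
With repressor BexY bound, *haxQ* is not transcribed.
So HaxQ is not produced.
With repressor KulR bound, *fubN* is not transcribed.
So FubN is not produced.
Required activator FubN is absent, so *fenP* is not transcribed.
So FenP is not produced.
Co²⁺ is present, so KulW is inactive.
With no repressor bound, *mibT* is transcribed.
So MibT is produced and active.
With repressor MibT bound, *quvT* is not transcribed.

OFF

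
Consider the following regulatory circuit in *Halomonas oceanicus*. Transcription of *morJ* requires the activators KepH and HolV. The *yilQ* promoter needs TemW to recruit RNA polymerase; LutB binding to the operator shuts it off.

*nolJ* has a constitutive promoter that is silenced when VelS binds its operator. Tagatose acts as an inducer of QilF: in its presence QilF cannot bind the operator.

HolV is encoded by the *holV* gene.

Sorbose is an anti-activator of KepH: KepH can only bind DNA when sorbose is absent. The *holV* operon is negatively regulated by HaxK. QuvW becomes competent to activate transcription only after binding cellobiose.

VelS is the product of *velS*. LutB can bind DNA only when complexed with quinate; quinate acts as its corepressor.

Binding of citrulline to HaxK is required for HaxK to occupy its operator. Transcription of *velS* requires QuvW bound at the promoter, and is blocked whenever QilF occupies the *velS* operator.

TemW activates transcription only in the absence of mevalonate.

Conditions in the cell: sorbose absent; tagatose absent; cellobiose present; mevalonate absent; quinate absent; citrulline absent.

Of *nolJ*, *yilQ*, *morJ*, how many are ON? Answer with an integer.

Tagatose is absent, so QilF is active.
Cellobiose is present, so QuvW is active.
With repressor QilF bound, *velS* is not transcribed.
So VelS is not produced.
With no repressor bound, *nolJ* is transcribed.
→ *nolJ* is ON.
Quinate is absent, so LutB is inactive.
Mevalonate is absent, so TemW is active.
No repressor is bound and TemW is active, so *yilQ* is transcribed.
→ *yilQ* is ON.
Sorbose is absent, so KepH is active.
Citrulline is absent, so HaxK is inactive.
With no repressor bound, *holV* is transcribed.
So HolV is produced and active.
No repressor is bound and KepH and HolV are active, so *morJ* is transcribed.
→ *morJ* is ON.
3 of the 3 genes are transcribed.

3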